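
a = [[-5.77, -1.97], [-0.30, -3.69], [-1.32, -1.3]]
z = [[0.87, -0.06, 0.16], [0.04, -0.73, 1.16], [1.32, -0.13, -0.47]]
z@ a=[[-5.21, -1.70], [-1.54, 1.11], [-6.96, -1.51]]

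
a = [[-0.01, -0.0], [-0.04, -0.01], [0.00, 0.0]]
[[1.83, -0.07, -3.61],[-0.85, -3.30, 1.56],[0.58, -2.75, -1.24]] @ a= [[-0.02, 0.0], [0.14, 0.03], [0.1, 0.03]]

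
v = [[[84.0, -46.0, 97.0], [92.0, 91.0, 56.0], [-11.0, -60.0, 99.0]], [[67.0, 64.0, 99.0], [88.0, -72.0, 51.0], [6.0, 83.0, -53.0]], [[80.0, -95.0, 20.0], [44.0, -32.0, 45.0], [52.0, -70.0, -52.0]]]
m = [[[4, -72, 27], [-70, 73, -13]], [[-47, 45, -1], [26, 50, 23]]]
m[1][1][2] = 23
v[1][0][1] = 64.0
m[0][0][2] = 27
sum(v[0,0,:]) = 135.0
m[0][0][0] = 4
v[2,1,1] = -32.0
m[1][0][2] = -1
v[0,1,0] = 92.0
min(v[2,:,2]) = -52.0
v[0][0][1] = -46.0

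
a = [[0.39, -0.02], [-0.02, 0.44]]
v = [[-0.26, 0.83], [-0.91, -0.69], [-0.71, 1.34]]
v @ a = [[-0.12, 0.37], [-0.34, -0.29], [-0.3, 0.60]]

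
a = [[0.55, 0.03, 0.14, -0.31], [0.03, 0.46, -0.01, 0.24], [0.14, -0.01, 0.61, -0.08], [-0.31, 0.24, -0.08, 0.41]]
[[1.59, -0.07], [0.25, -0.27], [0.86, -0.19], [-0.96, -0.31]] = a@[[1.61, -1.31], [1.36, 0.63], [0.83, -0.28], [-1.75, -2.18]]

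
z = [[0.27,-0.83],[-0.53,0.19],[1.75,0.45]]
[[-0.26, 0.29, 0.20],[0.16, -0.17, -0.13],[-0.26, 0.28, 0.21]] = z@[[-0.21, 0.23, 0.17], [0.24, -0.27, -0.19]]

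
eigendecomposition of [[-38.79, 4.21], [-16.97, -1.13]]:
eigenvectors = [[-0.90, -0.12], [-0.43, -0.99]]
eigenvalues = [-36.79, -3.13]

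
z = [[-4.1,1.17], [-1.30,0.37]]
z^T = [[-4.1, -1.30], [1.17, 0.37]]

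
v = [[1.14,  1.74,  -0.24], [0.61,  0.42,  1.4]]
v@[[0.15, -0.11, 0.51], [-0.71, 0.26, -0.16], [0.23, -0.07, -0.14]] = [[-1.12, 0.34, 0.34], [0.12, -0.06, 0.05]]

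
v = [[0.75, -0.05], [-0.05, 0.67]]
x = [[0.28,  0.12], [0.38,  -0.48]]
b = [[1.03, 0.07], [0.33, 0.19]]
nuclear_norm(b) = 1.25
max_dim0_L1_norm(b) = 1.36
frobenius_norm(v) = 1.01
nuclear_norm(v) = 1.42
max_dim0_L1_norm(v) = 0.8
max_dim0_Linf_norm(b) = 1.03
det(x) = -0.18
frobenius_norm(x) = 0.68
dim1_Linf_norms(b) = [1.03, 0.33]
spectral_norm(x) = 0.62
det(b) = 0.17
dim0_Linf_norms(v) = [0.75, 0.67]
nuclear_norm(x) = 0.91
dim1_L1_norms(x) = [0.4, 0.86]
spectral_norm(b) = 1.09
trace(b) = 1.22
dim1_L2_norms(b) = [1.03, 0.38]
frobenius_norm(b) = 1.10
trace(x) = -0.20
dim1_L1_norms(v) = [0.8, 0.72]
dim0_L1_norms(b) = [1.36, 0.26]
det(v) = 0.50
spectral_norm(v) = 0.77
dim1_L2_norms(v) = [0.75, 0.67]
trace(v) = 1.42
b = v + x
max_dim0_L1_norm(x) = 0.66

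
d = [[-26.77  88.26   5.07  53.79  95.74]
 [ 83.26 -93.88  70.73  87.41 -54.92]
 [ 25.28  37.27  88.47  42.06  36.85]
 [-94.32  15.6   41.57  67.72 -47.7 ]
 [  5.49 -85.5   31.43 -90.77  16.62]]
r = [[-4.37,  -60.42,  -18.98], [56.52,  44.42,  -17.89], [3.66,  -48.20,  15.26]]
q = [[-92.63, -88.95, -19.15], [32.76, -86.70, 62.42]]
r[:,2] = [-18.98, -17.89, 15.26]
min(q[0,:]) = -92.63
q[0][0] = -92.63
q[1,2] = 62.42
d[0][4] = 95.74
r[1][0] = 56.52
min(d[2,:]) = 25.28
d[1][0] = 83.26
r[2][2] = 15.26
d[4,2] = 31.43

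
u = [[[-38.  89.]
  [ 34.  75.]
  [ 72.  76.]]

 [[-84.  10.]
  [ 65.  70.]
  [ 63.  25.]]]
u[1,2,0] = 63.0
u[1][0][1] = 10.0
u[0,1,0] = 34.0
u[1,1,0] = 65.0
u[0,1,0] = 34.0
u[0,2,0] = 72.0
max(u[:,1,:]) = 75.0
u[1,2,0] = 63.0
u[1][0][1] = 10.0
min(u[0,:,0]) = -38.0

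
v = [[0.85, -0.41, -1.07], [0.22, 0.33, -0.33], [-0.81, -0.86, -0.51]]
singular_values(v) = [1.47, 1.3, 0.33]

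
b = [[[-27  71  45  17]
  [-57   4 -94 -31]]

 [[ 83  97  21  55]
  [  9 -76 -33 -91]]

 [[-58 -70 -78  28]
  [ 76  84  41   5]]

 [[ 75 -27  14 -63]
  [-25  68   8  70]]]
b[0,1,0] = -57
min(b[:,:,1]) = -76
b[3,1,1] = 68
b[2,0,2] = -78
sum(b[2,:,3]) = 33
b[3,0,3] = -63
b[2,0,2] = -78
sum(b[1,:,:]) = 65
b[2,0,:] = [-58, -70, -78, 28]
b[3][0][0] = 75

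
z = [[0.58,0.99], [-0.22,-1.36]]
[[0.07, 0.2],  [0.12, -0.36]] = z@[[0.38,  -0.15], [-0.15,  0.29]]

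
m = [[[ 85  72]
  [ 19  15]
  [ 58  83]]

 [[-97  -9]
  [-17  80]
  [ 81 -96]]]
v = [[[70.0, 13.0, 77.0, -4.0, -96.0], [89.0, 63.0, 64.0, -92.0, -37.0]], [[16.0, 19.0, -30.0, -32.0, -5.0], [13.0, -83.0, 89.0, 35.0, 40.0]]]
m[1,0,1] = -9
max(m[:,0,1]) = 72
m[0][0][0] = 85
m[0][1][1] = 15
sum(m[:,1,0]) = 2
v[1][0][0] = 16.0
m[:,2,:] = [[58, 83], [81, -96]]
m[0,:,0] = [85, 19, 58]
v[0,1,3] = -92.0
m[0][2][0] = 58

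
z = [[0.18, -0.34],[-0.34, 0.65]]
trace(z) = 0.83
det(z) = 0.00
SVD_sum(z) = [[0.18, -0.34],[-0.34, 0.65]] + [[0.00, 0.0], [0.0, 0.0]]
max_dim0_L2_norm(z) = 0.73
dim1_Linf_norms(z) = [0.34, 0.65]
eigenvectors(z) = [[-0.89, 0.46], [-0.46, -0.89]]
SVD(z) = [[-0.46, 0.89], [0.89, 0.46]] @ diag([0.8283098111586513, 0.001690188841348598]) @ [[-0.46, 0.89],  [0.89, 0.46]]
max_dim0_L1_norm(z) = 0.99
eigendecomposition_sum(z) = [[0.00, 0.0], [0.0, 0.00]] + [[0.18, -0.34], [-0.34, 0.65]]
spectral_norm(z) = 0.83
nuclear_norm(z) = 0.83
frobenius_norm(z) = 0.83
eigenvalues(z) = [0.0, 0.83]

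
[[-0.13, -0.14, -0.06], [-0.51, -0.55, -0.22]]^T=[[-0.13,-0.51], [-0.14,-0.55], [-0.06,-0.22]]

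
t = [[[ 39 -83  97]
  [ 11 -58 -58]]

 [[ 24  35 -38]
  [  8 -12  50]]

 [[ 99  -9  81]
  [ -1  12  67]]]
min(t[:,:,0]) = -1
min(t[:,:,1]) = -83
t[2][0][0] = 99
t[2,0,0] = 99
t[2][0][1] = -9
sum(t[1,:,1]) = 23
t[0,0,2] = 97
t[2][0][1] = -9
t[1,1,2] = 50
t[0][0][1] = -83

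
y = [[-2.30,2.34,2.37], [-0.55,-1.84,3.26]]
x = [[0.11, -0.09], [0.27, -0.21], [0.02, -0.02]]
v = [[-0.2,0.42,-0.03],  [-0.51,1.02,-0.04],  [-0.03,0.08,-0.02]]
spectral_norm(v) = 1.24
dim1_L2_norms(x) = [0.14, 0.34, 0.03]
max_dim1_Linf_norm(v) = 1.02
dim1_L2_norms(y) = [4.05, 3.78]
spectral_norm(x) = 0.37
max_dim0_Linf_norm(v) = 1.02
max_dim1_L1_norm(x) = 0.48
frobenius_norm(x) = 0.37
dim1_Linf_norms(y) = [2.37, 3.26]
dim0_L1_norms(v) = [0.74, 1.52, 0.09]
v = x @ y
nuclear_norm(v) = 1.26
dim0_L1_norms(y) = [2.85, 4.18, 5.63]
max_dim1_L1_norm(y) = 7.01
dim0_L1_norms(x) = [0.4, 0.32]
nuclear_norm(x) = 0.38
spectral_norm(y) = 4.49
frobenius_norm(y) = 5.54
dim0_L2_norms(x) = [0.29, 0.23]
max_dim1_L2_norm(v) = 1.14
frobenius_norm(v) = 1.24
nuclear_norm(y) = 7.74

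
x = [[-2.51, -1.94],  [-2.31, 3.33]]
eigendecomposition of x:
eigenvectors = [[-0.94, 0.28],[-0.33, -0.96]]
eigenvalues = [-3.2, 4.02]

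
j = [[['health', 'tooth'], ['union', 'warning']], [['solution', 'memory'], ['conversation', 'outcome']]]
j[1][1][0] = 'conversation'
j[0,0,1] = 'tooth'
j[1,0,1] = 'memory'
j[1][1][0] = 'conversation'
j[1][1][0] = 'conversation'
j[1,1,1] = 'outcome'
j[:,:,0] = [['health', 'union'], ['solution', 'conversation']]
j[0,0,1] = 'tooth'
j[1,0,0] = 'solution'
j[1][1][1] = 'outcome'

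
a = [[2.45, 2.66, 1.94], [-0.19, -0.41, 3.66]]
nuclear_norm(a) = 7.66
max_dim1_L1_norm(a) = 7.05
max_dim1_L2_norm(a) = 4.1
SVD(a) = [[-0.8, -0.60], [-0.6, 0.80]] @ diag([4.582264199075068, 3.073166902378543]) @ [[-0.40, -0.41, -0.82], [-0.53, -0.63, 0.57]]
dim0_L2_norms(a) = [2.46, 2.69, 4.14]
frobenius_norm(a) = 5.52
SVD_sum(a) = [[1.48, 1.51, 3.0], [1.11, 1.13, 2.25]] + [[0.97, 1.15, -1.06], [-1.3, -1.54, 1.41]]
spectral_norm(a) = 4.58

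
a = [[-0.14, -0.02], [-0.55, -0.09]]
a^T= [[-0.14, -0.55], [-0.02, -0.09]]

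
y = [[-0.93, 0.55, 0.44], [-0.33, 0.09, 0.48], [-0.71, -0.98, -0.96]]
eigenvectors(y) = [[0.12+0.37j, 0.12-0.37j, (0.22+0j)],[0.19+0.38j, 0.19-0.38j, -0.51+0.00j],[(-0.82+0j), (-0.82-0j), (0.83+0j)]]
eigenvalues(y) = [(-0.63+0.78j), (-0.63-0.78j), (-0.55+0j)]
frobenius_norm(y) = 2.02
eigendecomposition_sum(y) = [[-0.37+0.13j, (0.18+0.36j), 0.21+0.19j], [-0.38+0.19j, (0.25+0.36j), (0.26+0.17j)], [(-0.01-0.82j), (-0.83+0.13j), -0.51+0.30j]] + [[-0.37-0.13j, (0.18-0.36j), (0.21-0.19j)], [(-0.38-0.19j), (0.25-0.36j), 0.26-0.17j], [(-0.01+0.82j), -0.83-0.13j, -0.51-0.30j]] + [[(-0.18+0j), 0.18-0.00j, (0.01-0j)], [(0.42-0j), -0.42+0.00j, -0.03+0.00j], [-0.69+0.00j, 0.68-0.00j, 0.06-0.00j]]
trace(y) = -1.80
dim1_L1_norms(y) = [1.92, 0.9, 2.65]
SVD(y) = [[-0.33, 0.86, -0.39], [-0.21, 0.33, 0.92], [0.92, 0.39, 0.07]] @ diag([1.6024408903748983, 1.2023612529344974, 0.28462362919527706]) @ [[-0.17, -0.69, -0.71], [-0.98, 0.1, 0.14], [0.02, -0.72, 0.69]]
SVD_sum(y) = [[0.09, 0.36, 0.37], [0.06, 0.24, 0.24], [-0.25, -1.01, -1.04]] + [[-1.02, 0.11, 0.14], [-0.39, 0.04, 0.06], [-0.46, 0.05, 0.06]] + [[-0.00, 0.08, -0.08], [0.01, -0.19, 0.18], [0.00, -0.02, 0.01]]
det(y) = -0.55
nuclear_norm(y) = 3.09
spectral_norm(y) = 1.60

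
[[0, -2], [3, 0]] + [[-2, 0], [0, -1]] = [[-2, -2], [3, -1]]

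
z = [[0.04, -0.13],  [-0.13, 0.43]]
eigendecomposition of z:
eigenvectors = [[-0.96, 0.29], [-0.29, -0.96]]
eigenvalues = [0.0, 0.47]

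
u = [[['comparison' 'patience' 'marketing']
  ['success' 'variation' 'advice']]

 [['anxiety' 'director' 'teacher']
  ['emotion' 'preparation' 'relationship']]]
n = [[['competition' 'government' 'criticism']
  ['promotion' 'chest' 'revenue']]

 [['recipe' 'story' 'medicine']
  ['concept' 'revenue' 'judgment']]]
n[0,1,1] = 'chest'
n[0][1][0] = 'promotion'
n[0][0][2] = 'criticism'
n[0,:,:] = [['competition', 'government', 'criticism'], ['promotion', 'chest', 'revenue']]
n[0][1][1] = 'chest'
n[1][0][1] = 'story'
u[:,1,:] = [['success', 'variation', 'advice'], ['emotion', 'preparation', 'relationship']]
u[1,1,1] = 'preparation'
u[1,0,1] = 'director'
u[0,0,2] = 'marketing'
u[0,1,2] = 'advice'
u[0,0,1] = 'patience'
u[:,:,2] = [['marketing', 'advice'], ['teacher', 'relationship']]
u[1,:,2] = ['teacher', 'relationship']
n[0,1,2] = 'revenue'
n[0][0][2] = 'criticism'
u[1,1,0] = 'emotion'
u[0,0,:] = ['comparison', 'patience', 'marketing']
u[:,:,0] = [['comparison', 'success'], ['anxiety', 'emotion']]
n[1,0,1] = 'story'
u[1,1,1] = 'preparation'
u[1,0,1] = 'director'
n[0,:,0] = ['competition', 'promotion']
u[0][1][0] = 'success'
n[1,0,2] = 'medicine'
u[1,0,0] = 'anxiety'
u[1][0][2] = 'teacher'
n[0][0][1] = 'government'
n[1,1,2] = 'judgment'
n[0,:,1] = ['government', 'chest']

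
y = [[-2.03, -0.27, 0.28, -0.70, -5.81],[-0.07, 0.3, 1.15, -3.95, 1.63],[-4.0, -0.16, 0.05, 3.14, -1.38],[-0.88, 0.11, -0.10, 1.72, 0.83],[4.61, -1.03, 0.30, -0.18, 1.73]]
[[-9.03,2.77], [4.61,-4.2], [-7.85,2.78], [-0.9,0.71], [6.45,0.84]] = y @ [[1.0, 0.3], [0.43, -0.52], [-0.06, 0.67], [-0.65, 0.95], [1.26, -0.64]]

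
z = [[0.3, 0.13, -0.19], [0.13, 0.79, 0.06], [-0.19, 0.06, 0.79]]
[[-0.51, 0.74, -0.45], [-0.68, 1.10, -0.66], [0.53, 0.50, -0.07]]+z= [[-0.21, 0.87, -0.64],[-0.55, 1.89, -0.60],[0.34, 0.56, 0.72]]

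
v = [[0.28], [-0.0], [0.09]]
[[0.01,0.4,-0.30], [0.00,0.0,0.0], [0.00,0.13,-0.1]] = v@[[0.05, 1.43, -1.06]]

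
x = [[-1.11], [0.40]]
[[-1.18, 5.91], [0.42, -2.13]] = x@[[1.06,  -5.32]]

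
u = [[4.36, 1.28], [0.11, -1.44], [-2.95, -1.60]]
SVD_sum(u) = [[4.20,1.67], [-0.4,-0.16], [-3.1,-1.23]] + [[0.16, -0.39], [0.51, -1.28], [0.15, -0.37]]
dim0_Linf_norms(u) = [4.36, 1.6]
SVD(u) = [[-0.80, -0.28], [0.08, -0.92], [0.59, -0.26]] @ diag([5.635612562840535, 1.495349805749124]) @ [[-0.93,-0.37], [-0.37,0.93]]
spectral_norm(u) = 5.64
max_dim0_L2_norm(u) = 5.27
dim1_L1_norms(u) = [5.64, 1.55, 4.55]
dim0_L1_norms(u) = [7.42, 4.32]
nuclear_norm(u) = 7.13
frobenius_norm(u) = 5.83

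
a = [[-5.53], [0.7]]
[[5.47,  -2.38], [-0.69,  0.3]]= a @ [[-0.99, 0.43]]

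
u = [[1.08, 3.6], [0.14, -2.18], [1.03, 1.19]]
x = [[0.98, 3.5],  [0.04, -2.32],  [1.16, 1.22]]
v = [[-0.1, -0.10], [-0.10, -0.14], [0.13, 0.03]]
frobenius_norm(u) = 4.62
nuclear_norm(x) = 5.54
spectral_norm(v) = 0.25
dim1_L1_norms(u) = [4.68, 2.32, 2.22]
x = u + v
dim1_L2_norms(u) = [3.76, 2.18, 1.57]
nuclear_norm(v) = 0.32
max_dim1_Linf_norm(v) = 0.14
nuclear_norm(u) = 5.50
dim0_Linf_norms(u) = [1.08, 3.6]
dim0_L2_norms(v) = [0.19, 0.17]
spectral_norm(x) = 4.51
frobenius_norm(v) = 0.26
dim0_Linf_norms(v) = [0.13, 0.14]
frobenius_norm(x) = 4.63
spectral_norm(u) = 4.52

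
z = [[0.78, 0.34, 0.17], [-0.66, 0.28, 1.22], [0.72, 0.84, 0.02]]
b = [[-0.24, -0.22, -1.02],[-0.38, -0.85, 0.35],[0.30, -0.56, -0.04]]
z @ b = [[-0.27, -0.56, -0.68], [0.42, -0.78, 0.72], [-0.49, -0.88, -0.44]]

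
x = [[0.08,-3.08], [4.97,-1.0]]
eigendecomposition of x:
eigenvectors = [[(0.09+0.61j), 0.09-0.61j], [(0.79+0j), (0.79-0j)]]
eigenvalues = [(-0.46+3.88j), (-0.46-3.88j)]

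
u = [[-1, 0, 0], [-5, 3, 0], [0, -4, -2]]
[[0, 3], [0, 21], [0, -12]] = u @[[0, -3], [0, 2], [0, 2]]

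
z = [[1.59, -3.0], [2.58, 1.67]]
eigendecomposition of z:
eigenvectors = [[(0.73+0j),0.73-0.00j], [-0.01-0.68j,-0.01+0.68j]]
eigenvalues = [(1.63+2.78j), (1.63-2.78j)]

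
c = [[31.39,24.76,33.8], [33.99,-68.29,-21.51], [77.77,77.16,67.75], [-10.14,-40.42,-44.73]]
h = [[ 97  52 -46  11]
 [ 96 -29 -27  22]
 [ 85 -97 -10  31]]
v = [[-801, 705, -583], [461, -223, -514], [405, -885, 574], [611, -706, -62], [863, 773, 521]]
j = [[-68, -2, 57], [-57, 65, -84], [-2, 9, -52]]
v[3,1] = -706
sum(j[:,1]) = 72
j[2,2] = -52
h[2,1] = -97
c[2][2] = 67.75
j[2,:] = [-2, 9, -52]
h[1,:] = [96, -29, -27, 22]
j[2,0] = -2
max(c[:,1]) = 77.16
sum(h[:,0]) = 278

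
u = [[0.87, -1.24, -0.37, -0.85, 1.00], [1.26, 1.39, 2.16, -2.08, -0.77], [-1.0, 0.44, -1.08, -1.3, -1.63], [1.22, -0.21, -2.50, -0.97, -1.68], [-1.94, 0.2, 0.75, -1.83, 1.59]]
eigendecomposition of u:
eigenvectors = [[(0.15+0j), (-0.35-0.14j), -0.35+0.14j, (-0.2+0.3j), (-0.2-0.3j)], [0.03+0.00j, (-0.65+0j), (-0.65-0j), -0.34-0.04j, (-0.34+0.04j)], [0.63+0.00j, 0.29-0.13j, 0.29+0.13j, (0.14-0.25j), (0.14+0.25j)], [0.73+0.00j, (0.04+0.29j), (0.04-0.29j), (0.34+0.17j), 0.34-0.17j], [(0.23+0j), (-0.42-0.25j), -0.42+0.25j, (-0.73+0j), (-0.73-0j)]]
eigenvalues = [(-3.41+0j), (0.73+1.33j), (0.73-1.33j), (1.87+1.5j), (1.87-1.5j)]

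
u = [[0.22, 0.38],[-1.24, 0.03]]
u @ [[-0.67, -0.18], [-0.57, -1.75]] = [[-0.36, -0.70], [0.81, 0.17]]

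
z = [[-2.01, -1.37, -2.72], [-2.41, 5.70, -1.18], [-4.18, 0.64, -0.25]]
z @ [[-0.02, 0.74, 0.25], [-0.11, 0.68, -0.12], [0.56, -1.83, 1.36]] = [[-1.33,  2.56,  -4.04], [-1.24,  4.25,  -2.89], [-0.13,  -2.2,  -1.46]]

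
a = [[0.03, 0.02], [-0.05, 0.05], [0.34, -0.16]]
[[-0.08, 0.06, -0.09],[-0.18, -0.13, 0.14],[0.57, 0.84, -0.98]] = a@[[-0.10, 2.35, -2.92], [-3.75, -0.28, -0.11]]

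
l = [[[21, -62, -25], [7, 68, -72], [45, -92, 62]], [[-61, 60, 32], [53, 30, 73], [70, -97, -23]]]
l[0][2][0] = 45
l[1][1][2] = 73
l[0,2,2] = 62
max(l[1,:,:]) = 73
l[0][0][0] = 21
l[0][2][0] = 45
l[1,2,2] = -23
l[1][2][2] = -23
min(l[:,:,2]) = -72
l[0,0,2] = -25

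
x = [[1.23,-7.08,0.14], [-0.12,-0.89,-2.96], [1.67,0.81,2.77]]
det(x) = 32.756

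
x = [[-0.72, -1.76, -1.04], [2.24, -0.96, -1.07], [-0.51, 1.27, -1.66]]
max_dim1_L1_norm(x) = 4.27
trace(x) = -3.34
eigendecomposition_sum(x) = [[-0.09+0.90j,  -0.95-0.17j,  (-0.09-0.52j)],[1.05+0.36j,  -0.46+1.09j,  (-0.65-0.04j)],[0.23-0.50j,  0.51+0.28j,  (-0.05+0.32j)]] + [[(-0.09-0.9j), -0.95+0.17j, (-0.09+0.52j)], [(1.05-0.36j), (-0.46-1.09j), (-0.65+0.04j)], [0.23+0.50j, (0.51-0.28j), (-0.05-0.32j)]] + [[(-0.53-0j), 0.14+0.00j, (-0.87+0j)], [(0.14+0j), (-0.04-0j), (0.23-0j)], [(-0.96-0j), (0.25+0j), (-1.56+0j)]]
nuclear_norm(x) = 6.95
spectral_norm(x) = 2.77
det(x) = -12.08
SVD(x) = [[0.37,-0.32,-0.87], [0.91,-0.07,0.41], [-0.19,-0.95,0.26]] @ diag([2.7733549666555297, 2.130242114792845, 2.0447177705712853]) @ [[0.67, -0.64, -0.38], [0.26, -0.27, 0.93], [0.69, 0.72, 0.02]]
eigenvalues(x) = [(-0.61+2.3j), (-0.61-2.3j), (-2.13+0j)]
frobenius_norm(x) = 4.05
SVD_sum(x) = [[0.69, -0.65, -0.39], [1.7, -1.61, -0.95], [-0.36, 0.34, 0.20]] + [[-0.17, 0.18, -0.62], [-0.04, 0.04, -0.14], [-0.52, 0.55, -1.87]] + [[-1.24,-1.29,-0.03],[0.58,0.61,0.02],[0.37,0.38,0.01]]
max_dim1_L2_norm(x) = 2.66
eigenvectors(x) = [[(0.13+0.58j), 0.13-0.58j, 0.48+0.00j], [0.72+0.00j, 0.72-0.00j, (-0.13+0j)], [0.03-0.35j, (0.03+0.35j), (0.87+0j)]]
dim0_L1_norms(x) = [3.47, 3.99, 3.77]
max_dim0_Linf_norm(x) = 2.24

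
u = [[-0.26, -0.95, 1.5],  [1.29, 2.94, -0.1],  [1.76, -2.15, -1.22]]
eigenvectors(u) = [[(0.5+0j), (-0.57+0.08j), -0.57-0.08j],[(-0.13+0j), (0.46+0.3j), 0.46-0.30j],[(-0.86+0j), -0.61+0.00j, (-0.61-0j)]]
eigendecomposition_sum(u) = [[-0.86-0.00j, (0.23-0j), 0.97-0.00j],[(0.23+0j), (-0.06+0j), -0.26+0.00j],[1.48+0.00j, -0.39+0.00j, (-1.66+0j)]] + [[0.30+1.19j, -0.59+1.70j, (0.27+0.43j)],[0.53-1.05j, (1.5-0.86j), (0.08-0.48j)],[(0.14+1.31j), -0.88+1.72j, (0.22+0.5j)]] + [[(0.3-1.19j), -0.59-1.70j, (0.27-0.43j)], [(0.53+1.05j), (1.5+0.86j), (0.08+0.48j)], [0.14-1.31j, (-0.88-1.72j), 0.22-0.50j]]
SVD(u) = [[0.22, 0.45, 0.87],[-0.77, -0.46, 0.43],[0.59, -0.77, 0.25]] @ diag([3.7744564426346017, 2.643883282194452, 1.2286821203170668]) @ [[-0.00,  -1.0,  -0.09], [-0.78,  -0.05,  0.63], [0.63,  -0.07,  0.78]]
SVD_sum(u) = [[-0.00,-0.82,-0.07], [0.01,2.91,0.25], [-0.01,-2.23,-0.19]] + [[-0.93, -0.06, 0.74], [0.95, 0.06, -0.76], [1.57, 0.1, -1.27]] + [[0.67,-0.07,0.83], [0.33,-0.04,0.41], [0.19,-0.02,0.24]]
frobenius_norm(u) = 4.77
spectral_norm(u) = 3.77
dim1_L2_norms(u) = [1.79, 3.21, 3.03]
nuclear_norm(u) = 7.65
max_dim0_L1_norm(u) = 6.04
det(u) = -12.26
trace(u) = 1.46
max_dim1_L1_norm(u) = 5.13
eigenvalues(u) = [(-2.58+0j), (2.02+0.82j), (2.02-0.82j)]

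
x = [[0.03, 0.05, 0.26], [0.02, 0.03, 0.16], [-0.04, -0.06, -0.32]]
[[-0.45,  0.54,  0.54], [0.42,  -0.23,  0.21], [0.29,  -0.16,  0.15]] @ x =[[-0.02, -0.04, -0.20], [-0.00, 0.00, 0.01], [-0.0, 0.00, 0.0]]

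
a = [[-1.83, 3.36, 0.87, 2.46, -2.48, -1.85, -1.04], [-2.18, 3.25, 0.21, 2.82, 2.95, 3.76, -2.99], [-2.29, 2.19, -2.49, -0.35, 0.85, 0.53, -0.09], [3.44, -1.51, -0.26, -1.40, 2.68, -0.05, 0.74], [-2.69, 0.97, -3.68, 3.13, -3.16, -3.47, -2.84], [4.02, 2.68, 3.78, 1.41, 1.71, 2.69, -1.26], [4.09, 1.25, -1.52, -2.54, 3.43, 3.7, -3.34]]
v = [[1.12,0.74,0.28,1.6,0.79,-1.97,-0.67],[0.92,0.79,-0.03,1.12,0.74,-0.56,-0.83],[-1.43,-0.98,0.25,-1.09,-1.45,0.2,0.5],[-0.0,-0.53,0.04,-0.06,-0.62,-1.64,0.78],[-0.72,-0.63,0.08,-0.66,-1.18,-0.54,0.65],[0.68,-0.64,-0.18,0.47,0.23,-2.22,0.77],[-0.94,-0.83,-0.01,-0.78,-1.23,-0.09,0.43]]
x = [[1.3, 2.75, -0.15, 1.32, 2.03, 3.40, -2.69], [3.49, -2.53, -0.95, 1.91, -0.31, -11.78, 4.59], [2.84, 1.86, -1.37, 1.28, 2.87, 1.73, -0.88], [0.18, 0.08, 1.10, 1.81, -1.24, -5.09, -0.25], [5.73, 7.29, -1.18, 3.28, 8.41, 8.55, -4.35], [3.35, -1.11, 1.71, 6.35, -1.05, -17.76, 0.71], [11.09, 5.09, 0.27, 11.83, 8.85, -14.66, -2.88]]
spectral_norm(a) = 11.98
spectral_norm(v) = 4.92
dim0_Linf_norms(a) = [4.09, 3.36, 3.78, 3.13, 3.43, 3.76, 3.34]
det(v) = 0.00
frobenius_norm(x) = 38.73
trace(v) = -0.87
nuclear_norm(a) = 37.66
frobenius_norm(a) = 17.47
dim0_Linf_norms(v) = [1.43, 0.98, 0.28, 1.6, 1.45, 2.22, 0.83]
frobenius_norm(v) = 6.19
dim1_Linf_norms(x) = [3.4, 11.78, 2.87, 5.09, 8.55, 17.76, 14.66]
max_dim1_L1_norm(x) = 54.67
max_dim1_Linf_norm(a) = 4.09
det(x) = 0.00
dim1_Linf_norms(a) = [3.36, 3.76, 2.49, 3.44, 3.68, 4.02, 4.09]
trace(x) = -13.02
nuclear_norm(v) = 10.22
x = a @ v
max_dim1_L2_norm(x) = 24.3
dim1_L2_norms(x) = [5.83, 13.53, 5.2, 5.66, 16.15, 19.31, 24.3]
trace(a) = -6.28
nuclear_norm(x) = 60.40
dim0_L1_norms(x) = [27.98, 20.71, 6.73, 27.78, 24.76, 62.97, 16.35]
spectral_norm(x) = 31.67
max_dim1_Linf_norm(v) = 2.22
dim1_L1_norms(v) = [7.17, 4.99, 5.9, 3.67, 4.46, 5.19, 4.31]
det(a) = -10257.78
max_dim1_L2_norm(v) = 3.07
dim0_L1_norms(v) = [5.81, 5.14, 0.87, 5.78, 6.24, 7.22, 4.63]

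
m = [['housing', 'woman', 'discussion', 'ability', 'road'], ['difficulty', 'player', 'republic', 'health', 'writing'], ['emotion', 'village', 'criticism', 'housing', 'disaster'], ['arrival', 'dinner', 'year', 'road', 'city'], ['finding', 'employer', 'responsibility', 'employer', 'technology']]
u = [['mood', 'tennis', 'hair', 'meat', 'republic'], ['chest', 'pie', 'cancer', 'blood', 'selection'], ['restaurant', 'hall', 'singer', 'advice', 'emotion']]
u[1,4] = 'selection'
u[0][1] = 'tennis'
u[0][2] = 'hair'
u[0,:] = ['mood', 'tennis', 'hair', 'meat', 'republic']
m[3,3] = 'road'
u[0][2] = 'hair'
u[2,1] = 'hall'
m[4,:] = ['finding', 'employer', 'responsibility', 'employer', 'technology']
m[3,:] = ['arrival', 'dinner', 'year', 'road', 'city']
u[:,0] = ['mood', 'chest', 'restaurant']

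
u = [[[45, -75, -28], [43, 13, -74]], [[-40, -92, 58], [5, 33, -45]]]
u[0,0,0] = 45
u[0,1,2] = -74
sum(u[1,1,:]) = -7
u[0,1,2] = -74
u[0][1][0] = 43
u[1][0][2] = 58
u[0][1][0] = 43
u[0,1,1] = 13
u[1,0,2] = 58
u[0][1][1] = 13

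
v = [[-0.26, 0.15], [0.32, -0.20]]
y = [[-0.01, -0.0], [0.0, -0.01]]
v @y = [[0.00, -0.0], [-0.00, 0.0]]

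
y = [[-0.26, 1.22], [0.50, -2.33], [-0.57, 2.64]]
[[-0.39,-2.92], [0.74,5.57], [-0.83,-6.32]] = y @ [[-1.87,0.8], [-0.72,-2.22]]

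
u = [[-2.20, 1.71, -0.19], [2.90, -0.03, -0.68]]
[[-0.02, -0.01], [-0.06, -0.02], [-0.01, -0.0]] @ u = [[0.02, -0.03, 0.01],[0.07, -0.1, 0.02],[0.02, -0.02, 0.0]]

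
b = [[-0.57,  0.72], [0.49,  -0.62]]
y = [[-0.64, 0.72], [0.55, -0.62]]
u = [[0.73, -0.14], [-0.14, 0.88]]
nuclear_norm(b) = 1.21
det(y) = 0.00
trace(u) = 1.61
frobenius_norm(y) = 1.27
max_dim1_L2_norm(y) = 0.96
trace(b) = -1.19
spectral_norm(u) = 0.96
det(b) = 0.00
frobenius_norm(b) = 1.21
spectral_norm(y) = 1.27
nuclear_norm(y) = 1.27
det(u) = 0.62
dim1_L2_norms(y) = [0.96, 0.83]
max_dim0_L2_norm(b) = 0.95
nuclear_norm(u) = 1.61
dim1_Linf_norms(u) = [0.73, 0.88]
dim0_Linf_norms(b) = [0.57, 0.72]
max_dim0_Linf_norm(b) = 0.72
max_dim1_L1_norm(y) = 1.36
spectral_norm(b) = 1.21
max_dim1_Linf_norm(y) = 0.72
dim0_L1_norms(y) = [1.19, 1.34]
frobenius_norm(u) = 1.16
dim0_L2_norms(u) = [0.74, 0.89]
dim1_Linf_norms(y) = [0.72, 0.62]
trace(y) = -1.26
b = y @ u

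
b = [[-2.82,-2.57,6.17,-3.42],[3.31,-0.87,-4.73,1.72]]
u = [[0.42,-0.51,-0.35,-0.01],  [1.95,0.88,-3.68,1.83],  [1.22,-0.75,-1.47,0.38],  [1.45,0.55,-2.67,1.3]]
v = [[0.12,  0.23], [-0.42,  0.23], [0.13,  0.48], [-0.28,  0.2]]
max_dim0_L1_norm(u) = 8.17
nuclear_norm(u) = 7.31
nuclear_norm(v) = 1.14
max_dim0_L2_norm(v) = 0.61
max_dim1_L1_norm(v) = 0.65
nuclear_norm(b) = 12.27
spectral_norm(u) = 5.99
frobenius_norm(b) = 10.07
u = v @ b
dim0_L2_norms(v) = [0.53, 0.61]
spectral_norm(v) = 0.64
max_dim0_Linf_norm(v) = 0.48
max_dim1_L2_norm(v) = 0.5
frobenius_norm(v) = 0.81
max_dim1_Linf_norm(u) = 3.68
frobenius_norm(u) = 6.13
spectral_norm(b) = 9.75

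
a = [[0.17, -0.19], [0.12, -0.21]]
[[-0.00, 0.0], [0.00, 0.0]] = a@ [[-0.06, 0.02], [-0.05, 0.01]]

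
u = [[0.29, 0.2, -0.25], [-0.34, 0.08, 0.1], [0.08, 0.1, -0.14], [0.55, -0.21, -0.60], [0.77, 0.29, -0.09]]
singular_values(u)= [1.18, 0.53, 0.25]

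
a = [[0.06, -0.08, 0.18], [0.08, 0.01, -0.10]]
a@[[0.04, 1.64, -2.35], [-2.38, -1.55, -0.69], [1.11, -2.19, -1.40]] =[[0.39, -0.17, -0.34], [-0.13, 0.33, -0.05]]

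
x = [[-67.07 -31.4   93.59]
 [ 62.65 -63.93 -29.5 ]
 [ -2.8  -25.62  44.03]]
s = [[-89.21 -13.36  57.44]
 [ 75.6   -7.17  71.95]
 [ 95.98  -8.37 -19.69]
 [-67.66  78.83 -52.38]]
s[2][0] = 95.98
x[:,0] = [-67.07, 62.65, -2.8]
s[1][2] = 71.95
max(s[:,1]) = 78.83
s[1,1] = -7.17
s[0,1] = -13.36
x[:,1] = [-31.4, -63.93, -25.62]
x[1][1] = -63.93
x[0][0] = -67.07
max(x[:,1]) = -25.62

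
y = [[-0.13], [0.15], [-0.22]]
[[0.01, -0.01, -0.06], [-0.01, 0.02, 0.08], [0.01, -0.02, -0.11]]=y@[[-0.06, 0.11, 0.50]]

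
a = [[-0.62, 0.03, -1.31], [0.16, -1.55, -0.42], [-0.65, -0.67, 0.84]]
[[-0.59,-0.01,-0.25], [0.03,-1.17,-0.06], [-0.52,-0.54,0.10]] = a @ [[0.83,0.05,0.06],[0.05,0.76,0.00],[0.06,0.00,0.16]]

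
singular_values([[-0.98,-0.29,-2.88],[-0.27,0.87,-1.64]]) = [3.46, 0.93]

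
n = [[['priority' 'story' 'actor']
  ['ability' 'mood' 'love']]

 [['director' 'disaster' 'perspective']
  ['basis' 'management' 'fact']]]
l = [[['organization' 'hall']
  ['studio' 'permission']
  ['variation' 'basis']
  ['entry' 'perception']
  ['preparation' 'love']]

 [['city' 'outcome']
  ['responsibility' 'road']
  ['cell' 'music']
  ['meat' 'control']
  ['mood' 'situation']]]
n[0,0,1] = 'story'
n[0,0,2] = 'actor'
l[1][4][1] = 'situation'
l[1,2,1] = 'music'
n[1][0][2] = 'perspective'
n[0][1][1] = 'mood'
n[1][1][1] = 'management'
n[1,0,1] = 'disaster'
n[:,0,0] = ['priority', 'director']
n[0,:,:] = [['priority', 'story', 'actor'], ['ability', 'mood', 'love']]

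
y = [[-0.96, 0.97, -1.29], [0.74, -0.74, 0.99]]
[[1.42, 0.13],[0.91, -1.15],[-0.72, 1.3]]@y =[[-1.27, 1.28, -1.7], [-1.72, 1.73, -2.31], [1.65, -1.66, 2.22]]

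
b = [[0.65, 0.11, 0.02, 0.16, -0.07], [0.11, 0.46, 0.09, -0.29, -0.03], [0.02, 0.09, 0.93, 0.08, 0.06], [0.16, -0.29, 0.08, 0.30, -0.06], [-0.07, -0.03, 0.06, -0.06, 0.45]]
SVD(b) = [[-0.14, 0.86, -0.24, -0.33, -0.27], [-0.16, -0.06, -0.80, 0.04, 0.57], [-0.97, -0.12, 0.12, 0.11, -0.12], [-0.08, 0.38, 0.53, 0.01, 0.76], [-0.08, -0.31, 0.07, -0.94, 0.11]] @ diag([0.9585174744603487, 0.7348815649241429, 0.6746588698796936, 0.42062693249512034, 0.0013151582406949417]) @ [[-0.14, -0.16, -0.97, -0.08, -0.08], [0.86, -0.06, -0.12, 0.38, -0.31], [-0.24, -0.8, 0.12, 0.53, 0.07], [-0.33, 0.04, 0.11, 0.01, -0.94], [-0.27, 0.57, -0.12, 0.76, 0.11]]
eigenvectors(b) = [[-0.27,  0.14,  0.33,  -0.86,  0.24],[0.57,  0.16,  -0.04,  0.06,  0.80],[-0.12,  0.97,  -0.11,  0.12,  -0.12],[0.76,  0.08,  -0.01,  -0.38,  -0.53],[0.11,  0.08,  0.94,  0.31,  -0.07]]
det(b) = 0.00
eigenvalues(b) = [0.0, 0.96, 0.42, 0.73, 0.67]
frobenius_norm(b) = 1.45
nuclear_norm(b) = 2.79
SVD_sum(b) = [[0.02,  0.02,  0.13,  0.01,  0.01], [0.02,  0.02,  0.15,  0.01,  0.01], [0.13,  0.15,  0.90,  0.07,  0.07], [0.01,  0.01,  0.07,  0.01,  0.01], [0.01,  0.01,  0.07,  0.01,  0.01]] + [[0.55, -0.04, -0.08, 0.24, -0.20], [-0.04, 0.0, 0.01, -0.02, 0.01], [-0.08, 0.01, 0.01, -0.03, 0.03], [0.24, -0.02, -0.03, 0.1, -0.09], [-0.20, 0.01, 0.03, -0.09, 0.07]] + [[0.04,0.13,-0.02,-0.09,-0.01], [0.13,0.43,-0.06,-0.29,-0.04], [-0.02,-0.06,0.01,0.04,0.01], [-0.09,-0.29,0.04,0.19,0.03], [-0.01,-0.04,0.01,0.03,0.00]] + [[0.04, -0.01, -0.02, -0.00, 0.13],  [-0.01, 0.00, 0.00, 0.00, -0.02],  [-0.02, 0.0, 0.01, 0.0, -0.04],  [-0.0, 0.0, 0.00, 0.0, -0.01],  [0.13, -0.02, -0.04, -0.01, 0.37]] + [[0.0, -0.0, 0.00, -0.0, -0.00],[-0.00, 0.0, -0.0, 0.00, 0.00],[0.00, -0.00, 0.0, -0.00, -0.00],[-0.00, 0.00, -0.0, 0.00, 0.00],[-0.0, 0.0, -0.0, 0.00, 0.0]]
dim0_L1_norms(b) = [1.01, 0.98, 1.18, 0.89, 0.67]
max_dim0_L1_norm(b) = 1.18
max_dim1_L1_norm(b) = 1.18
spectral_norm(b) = 0.96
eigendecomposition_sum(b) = [[0.00, -0.0, 0.0, -0.0, -0.0], [-0.0, 0.00, -0.0, 0.0, 0.00], [0.00, -0.0, 0.0, -0.00, -0.00], [-0.0, 0.0, -0.0, 0.00, 0.0], [-0.00, 0.0, -0.0, 0.0, 0.0]] + [[0.02, 0.02, 0.13, 0.01, 0.01], [0.02, 0.02, 0.15, 0.01, 0.01], [0.13, 0.15, 0.9, 0.07, 0.07], [0.01, 0.01, 0.07, 0.01, 0.01], [0.01, 0.01, 0.07, 0.01, 0.01]] + [[0.04, -0.01, -0.02, -0.0, 0.13], [-0.01, 0.0, 0.00, 0.00, -0.02], [-0.02, 0.00, 0.01, 0.0, -0.04], [-0.0, 0.0, 0.00, 0.0, -0.01], [0.13, -0.02, -0.04, -0.01, 0.37]] + [[0.55, -0.04, -0.08, 0.24, -0.20], [-0.04, 0.00, 0.01, -0.02, 0.01], [-0.08, 0.01, 0.01, -0.03, 0.03], [0.24, -0.02, -0.03, 0.1, -0.09], [-0.2, 0.01, 0.03, -0.09, 0.07]] + [[0.04, 0.13, -0.02, -0.09, -0.01], [0.13, 0.43, -0.06, -0.29, -0.04], [-0.02, -0.06, 0.01, 0.04, 0.01], [-0.09, -0.29, 0.04, 0.19, 0.03], [-0.01, -0.04, 0.01, 0.03, 0.00]]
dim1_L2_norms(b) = [0.68, 0.56, 0.94, 0.46, 0.46]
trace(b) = 2.79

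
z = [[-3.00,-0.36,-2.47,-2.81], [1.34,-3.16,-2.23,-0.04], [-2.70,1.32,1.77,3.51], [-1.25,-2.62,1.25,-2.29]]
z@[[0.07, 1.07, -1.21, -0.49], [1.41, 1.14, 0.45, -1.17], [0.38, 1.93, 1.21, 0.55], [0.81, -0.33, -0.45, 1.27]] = [[-3.93,-7.46,1.74,-3.04], [-5.24,-6.46,-5.72,1.76], [5.19,0.87,4.42,5.21], [-5.16,-1.16,2.88,1.46]]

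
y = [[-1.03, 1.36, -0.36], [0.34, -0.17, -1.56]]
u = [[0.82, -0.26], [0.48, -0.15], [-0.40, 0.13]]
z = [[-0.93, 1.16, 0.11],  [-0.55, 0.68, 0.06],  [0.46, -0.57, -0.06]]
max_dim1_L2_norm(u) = 0.86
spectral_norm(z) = 1.88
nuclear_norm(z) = 1.89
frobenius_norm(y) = 2.37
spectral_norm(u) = 1.08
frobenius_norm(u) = 1.08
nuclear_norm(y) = 3.35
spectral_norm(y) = 1.74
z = u @ y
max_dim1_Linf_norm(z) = 1.16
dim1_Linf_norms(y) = [1.36, 1.56]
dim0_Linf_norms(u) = [0.82, 0.26]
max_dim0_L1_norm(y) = 1.92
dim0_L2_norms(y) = [1.08, 1.37, 1.6]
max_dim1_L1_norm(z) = 2.2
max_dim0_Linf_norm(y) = 1.56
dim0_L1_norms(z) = [1.94, 2.41, 0.23]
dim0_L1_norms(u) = [1.7, 0.54]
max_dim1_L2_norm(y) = 1.74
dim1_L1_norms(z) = [2.2, 1.29, 1.09]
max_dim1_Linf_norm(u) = 0.82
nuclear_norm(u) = 1.09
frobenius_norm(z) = 1.88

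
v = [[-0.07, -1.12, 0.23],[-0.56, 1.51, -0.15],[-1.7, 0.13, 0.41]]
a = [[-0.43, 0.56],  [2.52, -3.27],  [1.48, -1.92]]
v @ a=[[-2.45, 3.18], [3.82, -4.96], [1.67, -2.16]]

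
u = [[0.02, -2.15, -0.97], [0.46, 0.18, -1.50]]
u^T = [[0.02, 0.46], [-2.15, 0.18], [-0.97, -1.5]]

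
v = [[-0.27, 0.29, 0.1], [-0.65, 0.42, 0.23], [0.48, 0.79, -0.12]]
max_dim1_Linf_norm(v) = 0.79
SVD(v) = [[-0.24,0.38,0.89], [-0.30,0.85,-0.44], [-0.92,-0.37,-0.09]] @ diag([0.9431476106715266, 0.893404809571378, 0.0006562920996508408]) @ [[-0.19, -0.98, 0.02],[-0.93, 0.19, 0.31],[-0.31, 0.04, -0.95]]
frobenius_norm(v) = 1.30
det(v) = 0.00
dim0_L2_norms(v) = [0.85, 0.94, 0.28]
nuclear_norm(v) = 1.84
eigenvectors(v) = [[0.05, 0.31, 0.30], [0.31, -0.05, 0.42], [-0.95, 0.95, 0.86]]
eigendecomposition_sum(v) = [[-0.06, 0.00, 0.02], [-0.35, 0.01, 0.11], [1.1, -0.05, -0.36]] + [[-0.00, 0.00, 0.0],[0.00, -0.00, -0.0],[-0.01, 0.01, 0.0]] + [[-0.21, 0.29, 0.08],[-0.3, 0.41, 0.12],[-0.61, 0.83, 0.24]]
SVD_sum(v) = [[0.04, 0.23, -0.0],[0.05, 0.28, -0.01],[0.17, 0.85, -0.02]] + [[-0.31, 0.06, 0.1], [-0.7, 0.14, 0.23], [0.31, -0.06, -0.1]] + [[-0.00, 0.0, -0.00], [0.0, -0.00, 0.00], [0.00, -0.00, 0.0]]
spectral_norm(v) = 0.94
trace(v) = 0.03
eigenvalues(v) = [-0.4, -0.0, 0.43]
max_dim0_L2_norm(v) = 0.94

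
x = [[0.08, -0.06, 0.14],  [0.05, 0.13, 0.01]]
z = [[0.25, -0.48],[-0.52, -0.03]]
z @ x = [[-0.00,  -0.08,  0.03], [-0.04,  0.03,  -0.07]]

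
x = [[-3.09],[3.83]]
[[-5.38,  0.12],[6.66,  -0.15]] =x @ [[1.74, -0.04]]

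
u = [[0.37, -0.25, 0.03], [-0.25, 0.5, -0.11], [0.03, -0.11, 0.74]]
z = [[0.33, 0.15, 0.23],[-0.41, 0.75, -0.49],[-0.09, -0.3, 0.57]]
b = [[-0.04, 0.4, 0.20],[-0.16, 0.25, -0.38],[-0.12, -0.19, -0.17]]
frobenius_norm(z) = 1.26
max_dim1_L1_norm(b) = 0.79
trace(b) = 0.04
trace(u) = 1.61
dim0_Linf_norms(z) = [0.41, 0.75, 0.57]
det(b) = 0.02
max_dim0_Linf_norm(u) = 0.74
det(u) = 0.09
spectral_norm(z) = 1.12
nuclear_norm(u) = 1.61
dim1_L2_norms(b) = [0.45, 0.48, 0.28]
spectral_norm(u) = 0.83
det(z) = 0.18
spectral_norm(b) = 0.51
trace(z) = 1.65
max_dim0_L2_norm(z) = 0.82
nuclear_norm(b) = 1.10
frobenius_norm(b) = 0.72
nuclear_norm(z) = 1.92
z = u + b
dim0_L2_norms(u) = [0.45, 0.57, 0.75]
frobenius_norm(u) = 1.04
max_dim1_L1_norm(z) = 1.65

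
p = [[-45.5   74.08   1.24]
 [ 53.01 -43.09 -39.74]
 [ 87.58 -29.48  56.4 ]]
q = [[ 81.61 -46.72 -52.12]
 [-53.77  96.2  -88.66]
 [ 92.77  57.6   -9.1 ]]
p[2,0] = 87.58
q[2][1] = 57.6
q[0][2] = -52.12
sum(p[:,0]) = 95.09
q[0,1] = -46.72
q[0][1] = -46.72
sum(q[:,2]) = -149.88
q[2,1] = 57.6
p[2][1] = -29.48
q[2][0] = 92.77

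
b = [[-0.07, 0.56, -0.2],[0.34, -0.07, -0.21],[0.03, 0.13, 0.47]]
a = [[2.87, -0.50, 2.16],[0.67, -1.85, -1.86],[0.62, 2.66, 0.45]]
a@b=[[-0.31, 1.92, 0.55], [-0.73, 0.26, -0.62], [0.87, 0.22, -0.47]]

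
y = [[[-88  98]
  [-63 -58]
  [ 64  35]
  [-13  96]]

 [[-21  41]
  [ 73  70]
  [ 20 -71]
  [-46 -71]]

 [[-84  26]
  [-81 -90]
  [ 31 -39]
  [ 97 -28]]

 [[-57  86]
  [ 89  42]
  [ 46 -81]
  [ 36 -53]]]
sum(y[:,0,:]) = 1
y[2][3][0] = 97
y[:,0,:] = [[-88, 98], [-21, 41], [-84, 26], [-57, 86]]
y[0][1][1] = -58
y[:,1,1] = [-58, 70, -90, 42]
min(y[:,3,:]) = -71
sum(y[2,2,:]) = -8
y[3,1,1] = 42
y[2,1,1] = -90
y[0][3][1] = 96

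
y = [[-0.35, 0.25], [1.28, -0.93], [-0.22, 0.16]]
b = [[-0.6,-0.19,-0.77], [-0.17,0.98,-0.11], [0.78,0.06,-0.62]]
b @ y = [[0.14, -0.1], [1.34, -0.97], [-0.06, 0.04]]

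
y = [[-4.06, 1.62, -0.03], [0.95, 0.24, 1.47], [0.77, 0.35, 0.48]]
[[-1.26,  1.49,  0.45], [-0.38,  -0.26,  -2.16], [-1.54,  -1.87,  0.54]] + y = [[-5.32, 3.11, 0.42], [0.57, -0.02, -0.69], [-0.77, -1.52, 1.02]]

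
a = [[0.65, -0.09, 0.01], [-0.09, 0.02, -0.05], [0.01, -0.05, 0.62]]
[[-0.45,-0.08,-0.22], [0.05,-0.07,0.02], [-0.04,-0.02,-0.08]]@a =[[-0.29, 0.05, -0.14], [0.04, -0.01, 0.02], [-0.02, 0.01, -0.05]]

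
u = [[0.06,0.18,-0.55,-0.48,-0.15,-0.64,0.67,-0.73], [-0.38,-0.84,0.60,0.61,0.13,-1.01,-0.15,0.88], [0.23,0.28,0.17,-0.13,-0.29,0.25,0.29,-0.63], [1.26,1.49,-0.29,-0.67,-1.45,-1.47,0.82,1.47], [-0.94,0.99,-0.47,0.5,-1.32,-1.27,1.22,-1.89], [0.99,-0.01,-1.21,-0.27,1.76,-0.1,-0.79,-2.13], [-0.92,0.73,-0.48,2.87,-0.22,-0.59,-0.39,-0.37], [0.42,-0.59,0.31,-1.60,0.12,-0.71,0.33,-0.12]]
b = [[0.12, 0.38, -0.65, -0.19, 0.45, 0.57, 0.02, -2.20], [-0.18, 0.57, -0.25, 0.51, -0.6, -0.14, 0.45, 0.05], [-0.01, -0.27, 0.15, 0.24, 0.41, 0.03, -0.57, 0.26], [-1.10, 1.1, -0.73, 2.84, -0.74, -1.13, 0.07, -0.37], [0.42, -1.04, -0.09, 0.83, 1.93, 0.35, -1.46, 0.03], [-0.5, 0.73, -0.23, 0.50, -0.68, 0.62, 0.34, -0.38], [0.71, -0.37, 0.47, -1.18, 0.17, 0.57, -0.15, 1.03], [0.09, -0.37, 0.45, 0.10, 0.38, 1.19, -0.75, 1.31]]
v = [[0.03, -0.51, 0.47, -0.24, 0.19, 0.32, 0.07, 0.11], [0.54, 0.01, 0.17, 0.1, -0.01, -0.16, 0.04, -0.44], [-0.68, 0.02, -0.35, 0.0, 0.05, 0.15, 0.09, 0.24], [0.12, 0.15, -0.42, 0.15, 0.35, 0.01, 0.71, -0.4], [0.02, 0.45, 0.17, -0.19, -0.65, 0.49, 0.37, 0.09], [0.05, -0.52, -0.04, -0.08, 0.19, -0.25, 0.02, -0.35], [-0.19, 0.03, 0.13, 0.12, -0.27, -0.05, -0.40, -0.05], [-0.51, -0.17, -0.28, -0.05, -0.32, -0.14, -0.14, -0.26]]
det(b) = 0.00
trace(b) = 7.39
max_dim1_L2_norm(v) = 1.04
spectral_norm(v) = 1.27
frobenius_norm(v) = 2.33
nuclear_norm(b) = 12.42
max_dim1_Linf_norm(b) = 2.84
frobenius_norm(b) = 6.24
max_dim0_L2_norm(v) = 1.03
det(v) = -0.00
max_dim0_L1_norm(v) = 2.14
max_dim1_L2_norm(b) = 3.6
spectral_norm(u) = 4.09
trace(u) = -3.21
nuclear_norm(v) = 5.32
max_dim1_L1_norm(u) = 8.92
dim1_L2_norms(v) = [0.83, 0.74, 0.82, 1.01, 1.04, 0.71, 0.55, 0.76]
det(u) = -0.03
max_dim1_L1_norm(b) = 8.08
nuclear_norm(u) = 16.36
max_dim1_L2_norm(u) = 3.38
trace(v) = -1.72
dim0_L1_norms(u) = [5.2, 5.11, 4.08, 7.13, 5.44, 6.04, 4.66, 8.22]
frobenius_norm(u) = 7.32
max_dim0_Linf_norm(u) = 2.87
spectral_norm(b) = 4.41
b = v @ u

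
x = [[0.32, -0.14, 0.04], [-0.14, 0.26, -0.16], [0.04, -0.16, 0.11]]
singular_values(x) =[0.48, 0.2, 0.0]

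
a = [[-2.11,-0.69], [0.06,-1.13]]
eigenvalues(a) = [-2.07, -1.17]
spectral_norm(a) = 2.25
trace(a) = -3.24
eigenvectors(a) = [[-1.0, 0.59], [0.06, -0.80]]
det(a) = 2.43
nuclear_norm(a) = 3.33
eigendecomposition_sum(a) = [[-2.17,-1.60], [0.14,0.10]] + [[0.06, 0.91],[-0.08, -1.23]]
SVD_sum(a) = [[-2.04, -0.86], [-0.35, -0.15]] + [[-0.07, 0.17], [0.41, -0.98]]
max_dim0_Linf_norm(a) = 2.11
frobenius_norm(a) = 2.49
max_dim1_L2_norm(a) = 2.22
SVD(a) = [[-0.99, -0.17], [-0.17, 0.99]] @ diag([2.245352526322602, 1.0803203379260753]) @ [[0.92, 0.39], [0.39, -0.92]]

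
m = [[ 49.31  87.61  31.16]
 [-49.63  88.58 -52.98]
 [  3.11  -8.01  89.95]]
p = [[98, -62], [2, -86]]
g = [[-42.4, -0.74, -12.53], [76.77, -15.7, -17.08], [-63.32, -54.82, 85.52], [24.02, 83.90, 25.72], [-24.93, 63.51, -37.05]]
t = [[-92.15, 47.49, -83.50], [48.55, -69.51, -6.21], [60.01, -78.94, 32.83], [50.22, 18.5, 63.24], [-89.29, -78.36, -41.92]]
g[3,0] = 24.02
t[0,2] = -83.5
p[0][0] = 98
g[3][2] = 25.72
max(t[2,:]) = 60.01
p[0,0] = 98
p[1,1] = -86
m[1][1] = 88.58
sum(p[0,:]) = 36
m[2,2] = 89.95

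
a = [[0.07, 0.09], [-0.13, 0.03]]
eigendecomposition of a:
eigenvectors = [[-0.12-0.63j, -0.12+0.63j], [(0.77+0j), 0.77-0.00j]]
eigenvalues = [(0.05+0.11j), (0.05-0.11j)]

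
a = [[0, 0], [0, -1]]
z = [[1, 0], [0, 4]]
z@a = [[0, 0], [0, -4]]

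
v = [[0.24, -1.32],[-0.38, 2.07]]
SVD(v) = [[-0.54, 0.84],[0.84, 0.54]] @ diag([2.4958558254330065, 0.00192318801073676]) @ [[-0.18, 0.98], [-0.98, -0.18]]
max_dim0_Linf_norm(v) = 2.07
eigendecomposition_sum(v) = [[-0.00, -0.00], [-0.0, -0.00]] + [[0.24, -1.32], [-0.38, 2.07]]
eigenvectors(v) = [[-0.98,0.54], [-0.18,-0.84]]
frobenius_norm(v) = 2.50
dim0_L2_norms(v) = [0.45, 2.46]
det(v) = -0.00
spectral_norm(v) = 2.50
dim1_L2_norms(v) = [1.34, 2.1]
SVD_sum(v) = [[0.24, -1.32], [-0.38, 2.07]] + [[-0.0, -0.00], [-0.00, -0.0]]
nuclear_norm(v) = 2.50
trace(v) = 2.31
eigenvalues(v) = [-0.0, 2.31]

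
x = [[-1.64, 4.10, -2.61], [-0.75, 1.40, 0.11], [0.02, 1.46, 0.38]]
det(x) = 3.50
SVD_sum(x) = [[-1.65, 4.29, -2.25], [-0.44, 1.15, -0.6], [-0.34, 0.88, -0.46]] + [[-0.03,-0.20,-0.35], [0.06,0.35,0.62], [0.09,0.51,0.91]] + [[0.04, 0.01, -0.01], [-0.37, -0.10, 0.09], [0.27, 0.07, -0.07]]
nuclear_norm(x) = 7.21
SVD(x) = [[-0.95, -0.31, -0.09], [-0.25, 0.54, 0.80], [-0.19, 0.79, -0.59]] @ diag([5.3961197114639985, 1.3291024739222135, 0.48793306238002976]) @ [[0.32, -0.84, 0.44], [0.08, 0.49, 0.87], [-0.94, -0.24, 0.23]]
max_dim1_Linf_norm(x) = 4.1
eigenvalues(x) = [(-0.65+1.42j), (-0.65-1.42j), (1.44+0j)]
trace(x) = 0.14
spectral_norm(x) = 5.40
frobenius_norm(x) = 5.58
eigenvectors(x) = [[-0.93+0.00j, (-0.93-0j), (0.09+0j)], [(-0.22-0.17j), (-0.22+0.17j), (0.58+0j)], [0.24j, 0.00-0.24j, 0.81+0.00j]]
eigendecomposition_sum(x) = [[(-0.81+0.51j), (1.99+0.84j), -1.35-0.66j],[(-0.29-0.02j), 0.33+0.56j, -0.20-0.40j],[(0.13+0.21j), 0.21-0.52j, -0.17+0.35j]] + [[(-0.81-0.51j), (1.99-0.84j), (-1.35+0.66j)], [(-0.29+0.02j), (0.33-0.56j), -0.20+0.40j], [0.13-0.21j, (0.21+0.52j), (-0.17-0.35j)]] + [[(-0.03-0j), (0.12+0j), 0.08-0.00j], [-0.18-0.00j, 0.74+0.00j, 0.52-0.00j], [-0.25-0.00j, 1.03+0.00j, 0.72-0.00j]]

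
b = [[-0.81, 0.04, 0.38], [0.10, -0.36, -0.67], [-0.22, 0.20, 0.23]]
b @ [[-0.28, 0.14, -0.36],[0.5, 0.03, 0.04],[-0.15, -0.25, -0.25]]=[[0.19,-0.21,0.2], [-0.11,0.17,0.12], [0.13,-0.08,0.03]]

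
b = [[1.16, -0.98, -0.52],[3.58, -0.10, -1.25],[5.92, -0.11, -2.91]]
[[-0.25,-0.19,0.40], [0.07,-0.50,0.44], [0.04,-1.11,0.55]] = b @ [[0.07, -0.02, 0.18],[0.27, -0.01, -0.3],[0.12, 0.34, 0.19]]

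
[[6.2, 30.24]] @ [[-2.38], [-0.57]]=[[-31.99]]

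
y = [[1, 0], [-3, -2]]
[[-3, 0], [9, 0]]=y@[[-3, 0], [0, 0]]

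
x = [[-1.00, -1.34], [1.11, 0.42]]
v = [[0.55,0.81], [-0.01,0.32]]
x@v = [[-0.54, -1.24], [0.61, 1.03]]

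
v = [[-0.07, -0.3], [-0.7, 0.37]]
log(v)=[[(-0.85+2.25j), (-0.18+0.93j)],[-0.42+2.16j, -0.59+0.89j]]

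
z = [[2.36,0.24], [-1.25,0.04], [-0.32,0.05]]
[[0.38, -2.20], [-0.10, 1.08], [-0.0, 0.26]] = z@ [[0.10,-0.88],  [0.59,-0.50]]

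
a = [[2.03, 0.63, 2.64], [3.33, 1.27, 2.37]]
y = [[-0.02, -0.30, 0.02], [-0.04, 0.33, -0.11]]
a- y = [[2.05, 0.93, 2.62], [3.37, 0.94, 2.48]]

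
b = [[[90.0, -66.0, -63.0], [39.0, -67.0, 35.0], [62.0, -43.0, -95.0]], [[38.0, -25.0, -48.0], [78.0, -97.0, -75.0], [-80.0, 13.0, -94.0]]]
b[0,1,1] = -67.0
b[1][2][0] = -80.0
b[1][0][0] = 38.0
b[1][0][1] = -25.0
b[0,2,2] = -95.0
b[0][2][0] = 62.0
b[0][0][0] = 90.0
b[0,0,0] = 90.0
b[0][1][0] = 39.0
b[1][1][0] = 78.0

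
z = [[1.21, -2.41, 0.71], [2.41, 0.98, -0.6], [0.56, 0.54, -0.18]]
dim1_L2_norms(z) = [2.79, 2.67, 0.8]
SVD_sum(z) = [[0.17, -2.44, 0.82],  [-0.06, 0.91, -0.3],  [-0.04, 0.50, -0.17]] + [[1.04, 0.03, -0.12], [2.47, 0.08, -0.28], [0.59, 0.02, -0.07]] + [[0.0, 0.0, 0.01], [-0.00, -0.01, -0.02], [0.01, 0.02, 0.06]]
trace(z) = 2.01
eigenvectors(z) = [[0.05+0.67j, 0.05-0.67j, (0.11+0j)], [(0.71+0j), (0.71-0j), 0.33+0.00j], [(0.2-0.08j), (0.2+0.08j), (0.94+0j)]]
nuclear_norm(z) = 5.64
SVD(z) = [[0.92, 0.38, 0.1], [-0.34, 0.90, -0.27], [-0.19, 0.21, 0.96]] @ diag([2.807688157922124, 2.766859798930352, 0.06143338609390548]) @ [[0.07, -0.95, 0.32], [0.99, 0.03, -0.11], [0.1, 0.32, 0.94]]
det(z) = 0.48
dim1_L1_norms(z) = [4.33, 3.99, 1.28]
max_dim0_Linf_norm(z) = 2.41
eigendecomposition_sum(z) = [[0.60+1.10j, -1.20+0.55j, (0.35-0.32j)], [1.20-0.56j, 0.49+1.31j, -0.31-0.39j], [0.28-0.29j, 0.28+0.31j, -0.13-0.08j]] + [[0.60-1.10j, -1.20-0.55j, 0.35+0.32j], [1.20+0.56j, 0.49-1.31j, -0.31+0.39j], [0.28+0.29j, (0.28-0.31j), (-0.13+0.08j)]] + [[0.00-0.00j, (-0+0j), 0.01-0.00j], [-0j, -0.01+0.00j, (0.03-0j)], [(0.01-0j), -0.02+0.00j, (0.08-0j)]]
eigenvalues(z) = [(0.97+2.33j), (0.97-2.33j), (0.07+0j)]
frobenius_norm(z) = 3.94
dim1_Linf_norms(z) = [2.41, 2.41, 0.56]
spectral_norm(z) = 2.81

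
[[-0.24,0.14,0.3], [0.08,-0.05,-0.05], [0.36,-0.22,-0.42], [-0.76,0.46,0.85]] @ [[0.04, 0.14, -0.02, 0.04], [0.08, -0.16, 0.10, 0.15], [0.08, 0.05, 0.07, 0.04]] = [[0.03, -0.04, 0.04, 0.02], [-0.0, 0.02, -0.01, -0.01], [-0.04, 0.06, -0.06, -0.04], [0.07, -0.14, 0.12, 0.07]]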